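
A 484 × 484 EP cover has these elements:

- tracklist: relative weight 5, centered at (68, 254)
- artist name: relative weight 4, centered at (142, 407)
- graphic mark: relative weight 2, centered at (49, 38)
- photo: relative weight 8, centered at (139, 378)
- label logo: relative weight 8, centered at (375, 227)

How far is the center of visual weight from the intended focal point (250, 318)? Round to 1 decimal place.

Σw = 5 + 4 + 2 + 8 + 8 = 27.
x: (5·68 + 4·142 + 2·49 + 8·139 + 8·375) / 27 = 5118 / 27 ≈ 189.56
y: (5·254 + 4·407 + 2·38 + 8·378 + 8·227) / 27 = 7814 / 27 ≈ 289.41
From (250, 318): dx = -60.44, dy = -28.59, so the distance is √(dx²+dy²) ≈ 66.87.

≈ 66.9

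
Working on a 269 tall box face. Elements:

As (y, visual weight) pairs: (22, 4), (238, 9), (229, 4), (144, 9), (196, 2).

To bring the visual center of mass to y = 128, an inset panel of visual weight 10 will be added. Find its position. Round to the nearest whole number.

y ≈ 3

New total weight: (4 + 9 + 4 + 9 + 2) + 10 = 38.
y: target moment 38×128 = 4864; current 4·22 + 9·238 + 4·229 + 9·144 + 2·196 = 4834; the inset panel supplies 30, so y = 30/10 ≈ 3.00.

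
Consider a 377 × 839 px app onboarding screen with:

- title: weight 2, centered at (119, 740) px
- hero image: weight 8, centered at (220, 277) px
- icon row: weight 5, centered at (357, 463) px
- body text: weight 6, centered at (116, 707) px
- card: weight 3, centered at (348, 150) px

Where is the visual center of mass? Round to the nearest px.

(230, 446)

Total weight = 2 + 8 + 5 + 6 + 3 = 24.
Σw·x = 2·119 + 8·220 + 5·357 + 6·116 + 3·348 = 5523, so x̄ = 5523/24 ≈ 230.12.
Σw·y = 2·740 + 8·277 + 5·463 + 6·707 + 3·150 = 10703, so ȳ = 10703/24 ≈ 445.96.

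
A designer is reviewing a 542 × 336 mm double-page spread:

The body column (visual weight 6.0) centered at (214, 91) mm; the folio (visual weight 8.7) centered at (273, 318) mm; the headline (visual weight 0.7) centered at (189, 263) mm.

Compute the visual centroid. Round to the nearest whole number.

Σw = 6.0 + 8.7 + 0.7 = 15.4.
Σw·x = 6.0·214 + 8.7·273 + 0.7·189 = 3791.4, so x̄ = 3791.4/15.4 ≈ 246.19.
Σw·y = 6.0·91 + 8.7·318 + 0.7·263 = 3496.7, so ȳ = 3496.7/15.4 ≈ 227.06.

(246, 227)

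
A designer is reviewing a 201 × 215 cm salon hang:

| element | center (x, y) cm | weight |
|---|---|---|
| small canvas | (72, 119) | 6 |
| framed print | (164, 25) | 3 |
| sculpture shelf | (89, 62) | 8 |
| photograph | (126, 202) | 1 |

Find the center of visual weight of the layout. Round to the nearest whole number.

(98, 83)

Σw = 6 + 3 + 8 + 1 = 18.
Σw·x = 6·72 + 3·164 + 8·89 + 1·126 = 1762, so x̄ = 1762/18 ≈ 97.89.
Σw·y = 6·119 + 3·25 + 8·62 + 1·202 = 1487, so ȳ = 1487/18 ≈ 82.61.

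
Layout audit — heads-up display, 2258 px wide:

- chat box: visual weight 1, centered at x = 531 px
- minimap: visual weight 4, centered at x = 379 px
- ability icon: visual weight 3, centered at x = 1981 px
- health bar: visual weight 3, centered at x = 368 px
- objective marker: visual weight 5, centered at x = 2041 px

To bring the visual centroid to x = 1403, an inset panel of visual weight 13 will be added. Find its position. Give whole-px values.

x ≈ 1645

New total weight: (1 + 4 + 3 + 3 + 5) + 13 = 29.
x: need Σw·x = 29·1403 = 40687. Existing = 1·531 + 4·379 + 3·1981 + 3·368 + 5·2041 = 19299. Remainder 21388 / 13 ≈ 1645.23.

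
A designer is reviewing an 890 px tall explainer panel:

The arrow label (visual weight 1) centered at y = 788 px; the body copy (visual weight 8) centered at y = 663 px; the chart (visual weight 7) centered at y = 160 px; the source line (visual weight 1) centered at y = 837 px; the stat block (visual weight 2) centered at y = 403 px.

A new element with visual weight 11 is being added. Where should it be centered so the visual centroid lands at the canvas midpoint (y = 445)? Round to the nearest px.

y ≈ 409

With the new element, Σw becomes 1 + 8 + 7 + 1 + 2 + 11 = 30.
y: need Σw·y = 30·445 = 13350. Existing = 1·788 + 8·663 + 7·160 + 1·837 + 2·403 = 8855. Remainder 4495 / 11 ≈ 408.64.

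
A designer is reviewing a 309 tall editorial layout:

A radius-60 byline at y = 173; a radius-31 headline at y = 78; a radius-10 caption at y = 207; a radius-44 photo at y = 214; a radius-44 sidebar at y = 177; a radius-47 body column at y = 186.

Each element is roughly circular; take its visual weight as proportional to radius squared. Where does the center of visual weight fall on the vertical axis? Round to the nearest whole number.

y ≈ 176

Weights ∝ r²: byline 60² = 3600, headline 31² = 961, caption 10² = 100, photo 44² = 1936, sidebar 44² = 1936, body column 47² = 2209; Σw = 10742.
y: moment 1886308 / weight 10742 ≈ 175.60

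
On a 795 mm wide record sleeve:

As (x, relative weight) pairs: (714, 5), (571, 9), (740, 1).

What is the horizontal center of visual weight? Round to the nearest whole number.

x ≈ 630

Total weight = 5 + 9 + 1 = 15.
x: (5·714 + 9·571 + 1·740) / 15 = 9449 / 15 ≈ 629.93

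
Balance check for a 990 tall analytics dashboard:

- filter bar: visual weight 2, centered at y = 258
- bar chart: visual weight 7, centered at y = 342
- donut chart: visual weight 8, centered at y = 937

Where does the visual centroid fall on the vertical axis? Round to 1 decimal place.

Total weight = 2 + 7 + 8 = 17.
Σw·y = 2·258 + 7·342 + 8·937 = 10406, so ȳ = 10406/17 ≈ 612.12.

y ≈ 612.1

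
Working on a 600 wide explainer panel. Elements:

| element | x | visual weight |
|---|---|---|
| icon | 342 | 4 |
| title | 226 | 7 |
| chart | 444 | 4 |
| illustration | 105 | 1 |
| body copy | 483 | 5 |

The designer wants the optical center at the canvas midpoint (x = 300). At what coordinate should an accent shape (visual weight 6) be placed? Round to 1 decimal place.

x ≈ 142.3

After adding the accent shape, total weight = 4 + 7 + 4 + 1 + 5 + 6 = 27.
x: target moment 27×300 = 8100; current 4·342 + 7·226 + 4·444 + 1·105 + 5·483 = 7246; the accent shape supplies 854, so x = 854/6 ≈ 142.33.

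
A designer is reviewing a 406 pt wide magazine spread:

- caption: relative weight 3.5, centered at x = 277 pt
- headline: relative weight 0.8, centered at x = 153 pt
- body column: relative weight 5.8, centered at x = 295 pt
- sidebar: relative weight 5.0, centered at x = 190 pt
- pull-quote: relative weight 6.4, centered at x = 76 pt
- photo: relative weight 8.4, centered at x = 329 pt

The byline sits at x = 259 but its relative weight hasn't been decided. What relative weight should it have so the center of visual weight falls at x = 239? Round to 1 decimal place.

w ≈ 7.2

Existing Σw = 29.9 (3.5 + 0.8 + 5.8 + 5.0 + 6.4 + 8.4); existing moment 3.5·277 + 0.8·153 + 5.8·295 + 5.0·190 + 6.4·76 + 8.4·329 = 7002.9.
Set Σw·x/Σw = 239: (7002.9 + 259w) = 239·(29.9 + w).
Solving: w = (239·29.9 − 7002.9) / (259 − 239) = 143.2 / 20 ≈ 7.16.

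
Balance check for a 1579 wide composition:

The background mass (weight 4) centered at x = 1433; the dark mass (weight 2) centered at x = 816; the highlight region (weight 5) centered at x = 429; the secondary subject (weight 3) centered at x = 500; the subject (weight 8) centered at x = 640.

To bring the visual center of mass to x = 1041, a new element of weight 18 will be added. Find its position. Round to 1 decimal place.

After adding the new element, total weight = 4 + 2 + 5 + 3 + 8 + 18 = 40.
Along x: (16129 + 18·x) / 40 = 1041 (existing moment 4·1433 + 2·816 + 5·429 + 3·500 + 8·640 = 16129) ⇒ x = (41640 − 16129) / 18 ≈ 1417.28.

x ≈ 1417.3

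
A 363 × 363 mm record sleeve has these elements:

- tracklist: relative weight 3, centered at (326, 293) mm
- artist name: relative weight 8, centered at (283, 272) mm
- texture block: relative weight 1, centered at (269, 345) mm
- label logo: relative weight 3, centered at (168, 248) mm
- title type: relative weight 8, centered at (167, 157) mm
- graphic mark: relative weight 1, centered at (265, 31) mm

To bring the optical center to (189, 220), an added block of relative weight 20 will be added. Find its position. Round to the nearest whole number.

(135, 212)

With the added block, Σw becomes 3 + 8 + 1 + 3 + 8 + 1 + 20 = 44.
Along x: (5616 + 20·x) / 44 = 189 (existing moment 3·326 + 8·283 + 1·269 + 3·168 + 8·167 + 1·265 = 5616) ⇒ x = (8316 − 5616) / 20 ≈ 135.00.
Along y: (5431 + 20·y) / 44 = 220 (existing moment 3·293 + 8·272 + 1·345 + 3·248 + 8·157 + 1·31 = 5431) ⇒ y = (9680 − 5431) / 20 ≈ 212.45.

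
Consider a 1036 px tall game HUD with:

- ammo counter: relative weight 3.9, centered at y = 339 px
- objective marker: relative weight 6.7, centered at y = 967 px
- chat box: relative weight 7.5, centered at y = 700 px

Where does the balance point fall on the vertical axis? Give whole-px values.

Σw = 3.9 + 6.7 + 7.5 = 18.1.
y-moment: 3.9·339 + 6.7·967 + 7.5·700 = 13051.0; centroid 13051.0/18.1 ≈ 721.05.

y ≈ 721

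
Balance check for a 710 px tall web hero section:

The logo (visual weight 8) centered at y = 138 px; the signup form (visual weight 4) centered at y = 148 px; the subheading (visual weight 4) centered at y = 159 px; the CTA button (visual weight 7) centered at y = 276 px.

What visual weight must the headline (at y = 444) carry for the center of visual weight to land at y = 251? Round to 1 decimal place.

Known weights sum to 8 + 4 + 4 + 7 = 23; their moment is 8·138 + 4·148 + 4·159 + 7·276 = 4264.
Set Σw·y/Σw = 251: (4264 + 444w) = 251·(23 + w).
So w = (251·23 − 4264)/(444 − 251) = 1509/193 ≈ 7.82.

w ≈ 7.8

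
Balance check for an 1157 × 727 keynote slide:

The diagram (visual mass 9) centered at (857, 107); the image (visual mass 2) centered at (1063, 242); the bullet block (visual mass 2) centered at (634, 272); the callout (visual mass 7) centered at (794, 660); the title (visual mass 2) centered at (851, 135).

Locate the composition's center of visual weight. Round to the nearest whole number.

Weights sum to 9 + 2 + 2 + 7 + 2 = 22.
x-moment: 9·857 + 2·1063 + 2·634 + 7·794 + 2·851 = 18367; centroid 18367/22 ≈ 834.86.
y-moment: 9·107 + 2·242 + 2·272 + 7·660 + 2·135 = 6881; centroid 6881/22 ≈ 312.77.

(835, 313)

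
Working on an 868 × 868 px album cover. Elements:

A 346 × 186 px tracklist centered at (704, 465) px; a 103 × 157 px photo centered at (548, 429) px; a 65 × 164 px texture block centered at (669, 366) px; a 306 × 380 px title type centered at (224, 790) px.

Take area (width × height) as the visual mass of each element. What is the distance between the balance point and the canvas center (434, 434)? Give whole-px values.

Areas: tracklist 346·186 = 64356, photo 103·157 = 16171, texture block 65·164 = 10660, title type 306·380 = 116280. Total weight = 207467.
x-moment: 64356·704 + 16171·548 + 10660·669 + 116280·224 = 87346592; centroid 87346592/207467 ≈ 421.01.
y-moment: 64356·465 + 16171·429 + 10660·366 + 116280·790 = 132625659; centroid 132625659/207467 ≈ 639.26.
From (434, 434): dx = -12.99, dy = 205.26, so the distance is √(dx²+dy²) ≈ 205.67.

≈ 206 px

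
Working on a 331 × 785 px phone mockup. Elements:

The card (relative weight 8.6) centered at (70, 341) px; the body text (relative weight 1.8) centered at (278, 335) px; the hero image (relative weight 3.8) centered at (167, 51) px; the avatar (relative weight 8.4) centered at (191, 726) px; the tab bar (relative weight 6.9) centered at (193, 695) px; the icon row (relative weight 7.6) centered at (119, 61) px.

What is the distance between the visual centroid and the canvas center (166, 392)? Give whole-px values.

≈ 21 px

Total weight = 8.6 + 1.8 + 3.8 + 8.4 + 6.9 + 7.6 = 37.1.
x-moment: 8.6·70 + 1.8·278 + 3.8·167 + 8.4·191 + 6.9·193 + 7.6·119 = 5577.5; centroid 5577.5/37.1 ≈ 150.34.
y-moment: 8.6·341 + 1.8·335 + 3.8·51 + 8.4·726 + 6.9·695 + 7.6·61 = 15086.9; centroid 15086.9/37.1 ≈ 406.65.
Relative to (166, 392): Δ = (-15.66, 14.65); |Δ| = √(-15.66² + 14.65²) ≈ 21.45.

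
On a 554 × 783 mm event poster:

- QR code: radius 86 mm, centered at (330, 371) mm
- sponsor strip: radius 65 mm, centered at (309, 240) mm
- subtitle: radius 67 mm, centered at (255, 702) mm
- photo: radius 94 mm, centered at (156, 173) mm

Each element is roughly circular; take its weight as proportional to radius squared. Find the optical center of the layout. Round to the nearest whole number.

r² weights: QR code 86² = 7396, sponsor strip 65² = 4225, subtitle 67² = 4489, photo 94² = 8836. Total = 24946.
x-moment: 7396·330 + 4225·309 + 4489·255 + 8836·156 = 6269316; centroid 6269316/24946 ≈ 251.32.
y-moment: 7396·371 + 4225·240 + 4489·702 + 8836·173 = 8437822; centroid 8437822/24946 ≈ 338.24.

(251, 338)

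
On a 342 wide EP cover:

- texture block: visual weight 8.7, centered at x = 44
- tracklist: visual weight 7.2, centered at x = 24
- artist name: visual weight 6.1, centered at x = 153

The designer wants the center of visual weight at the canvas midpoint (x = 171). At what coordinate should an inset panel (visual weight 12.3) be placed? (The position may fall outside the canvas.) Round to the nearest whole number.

With the inset panel, Σw becomes 8.7 + 7.2 + 6.1 + 12.3 = 34.3.
Along x: (1488.9 + 12.3·x) / 34.3 = 171 (existing moment 8.7·44 + 7.2·24 + 6.1·153 = 1488.9) ⇒ x = (5865.3 − 1488.9) / 12.3 ≈ 355.80.

x ≈ 356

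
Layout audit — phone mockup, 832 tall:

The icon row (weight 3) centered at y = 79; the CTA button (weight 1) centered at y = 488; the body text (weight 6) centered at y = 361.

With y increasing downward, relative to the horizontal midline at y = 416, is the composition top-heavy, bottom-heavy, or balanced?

top-heavy

Σw = 3 + 1 + 6 = 10.
Σw·y = 3·79 + 1·488 + 6·361 = 2891, so ȳ = 2891/10 ≈ 289.10.
289.1 vs midline 416 → top-heavy.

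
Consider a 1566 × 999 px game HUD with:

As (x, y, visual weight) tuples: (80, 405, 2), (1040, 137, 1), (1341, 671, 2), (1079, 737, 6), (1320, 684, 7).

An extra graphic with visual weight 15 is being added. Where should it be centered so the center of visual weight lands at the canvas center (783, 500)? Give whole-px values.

New total weight: (2 + 1 + 2 + 6 + 7) + 15 = 33.
x: need Σw·x = 33·783 = 25839. Existing = 2·80 + 1·1040 + 2·1341 + 6·1079 + 7·1320 = 19596. Remainder 6243 / 15 ≈ 416.20.
y: need Σw·y = 33·500 = 16500. Existing = 2·405 + 1·137 + 2·671 + 6·737 + 7·684 = 11499. Remainder 5001 / 15 ≈ 333.40.

(416, 333)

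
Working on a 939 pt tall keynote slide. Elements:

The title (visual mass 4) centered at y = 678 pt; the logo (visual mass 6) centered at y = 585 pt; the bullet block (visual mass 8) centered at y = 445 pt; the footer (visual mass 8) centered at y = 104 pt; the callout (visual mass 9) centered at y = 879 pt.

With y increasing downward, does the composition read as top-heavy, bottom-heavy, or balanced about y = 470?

Weights sum to 4 + 6 + 8 + 8 + 9 = 35.
y-moment: 4·678 + 6·585 + 8·445 + 8·104 + 9·879 = 18525; centroid 18525/35 ≈ 529.29.
Since 529.3 is below (larger y than) 470, the composition reads bottom-heavy.

bottom-heavy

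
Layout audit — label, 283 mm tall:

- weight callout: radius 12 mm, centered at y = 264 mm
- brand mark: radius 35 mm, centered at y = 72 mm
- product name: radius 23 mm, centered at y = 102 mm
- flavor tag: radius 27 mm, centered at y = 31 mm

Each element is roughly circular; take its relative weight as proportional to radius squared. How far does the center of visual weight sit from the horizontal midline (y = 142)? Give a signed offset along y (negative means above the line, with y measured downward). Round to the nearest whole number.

≈ -65 mm

Weights ∝ r²: weight callout 12² = 144, brand mark 35² = 1225, product name 23² = 529, flavor tag 27² = 729; Σw = 2627.
y: (144·264 + 1225·72 + 529·102 + 729·31) / 2627 = 202773 / 2627 ≈ 77.19
Against y = 142, that's 77.19 − 142 = -64.81.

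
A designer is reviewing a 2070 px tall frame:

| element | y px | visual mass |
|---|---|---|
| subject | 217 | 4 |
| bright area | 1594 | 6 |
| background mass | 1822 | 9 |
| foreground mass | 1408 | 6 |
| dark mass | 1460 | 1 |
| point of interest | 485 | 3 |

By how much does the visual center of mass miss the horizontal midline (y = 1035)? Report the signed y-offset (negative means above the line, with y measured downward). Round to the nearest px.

≈ 282 px

Σw = 4 + 6 + 9 + 6 + 1 + 3 = 29.
y: (4·217 + 6·1594 + 9·1822 + 6·1408 + 1·1460 + 3·485) / 29 = 38193 / 29 ≈ 1317.00
Offset from y = 1035: 1317.00 − 1035 ≈ 282.00.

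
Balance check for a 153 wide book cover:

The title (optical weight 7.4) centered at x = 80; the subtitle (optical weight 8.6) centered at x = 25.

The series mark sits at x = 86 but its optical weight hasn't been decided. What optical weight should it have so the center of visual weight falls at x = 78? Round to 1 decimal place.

Fixed elements: Σw = 7.4 + 8.6 = 16.0, Σw·x = 7.4·80 + 8.6·25 = 807.0.
For the centroid to hit 78: (807.0 + w·86) / (16.0 + w) = 78.
So w = (78·16.0 − 807.0)/(86 − 78) = 441.0/8 ≈ 55.12.

w ≈ 55.1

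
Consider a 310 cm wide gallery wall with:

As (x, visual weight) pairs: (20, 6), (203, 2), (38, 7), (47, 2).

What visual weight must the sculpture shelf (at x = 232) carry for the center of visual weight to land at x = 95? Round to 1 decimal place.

Existing Σw = 17 (6 + 2 + 7 + 2); existing moment 6·20 + 2·203 + 7·38 + 2·47 = 886.
For the centroid to hit 95: (886 + w·232) / (17 + w) = 95.
So w = (95·17 − 886)/(232 − 95) = 729/137 ≈ 5.32.

w ≈ 5.3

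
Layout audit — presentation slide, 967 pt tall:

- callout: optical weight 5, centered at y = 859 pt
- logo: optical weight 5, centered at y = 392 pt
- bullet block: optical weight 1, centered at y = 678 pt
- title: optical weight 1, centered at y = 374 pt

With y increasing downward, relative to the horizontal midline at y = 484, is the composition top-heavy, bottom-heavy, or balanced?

Weights sum to 5 + 5 + 1 + 1 = 12.
y: (5·859 + 5·392 + 1·678 + 1·374) / 12 = 7307 / 12 ≈ 608.92
608.9 lies below (larger y than) the midline 484, so the layout is bottom-heavy.

bottom-heavy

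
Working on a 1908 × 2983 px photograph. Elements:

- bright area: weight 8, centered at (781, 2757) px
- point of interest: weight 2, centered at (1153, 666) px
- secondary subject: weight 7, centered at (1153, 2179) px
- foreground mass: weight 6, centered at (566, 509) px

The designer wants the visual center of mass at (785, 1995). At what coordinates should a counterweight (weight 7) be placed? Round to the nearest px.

New total weight: (8 + 2 + 7 + 6) + 7 = 30.
x: target moment 30×785 = 23550; current 8·781 + 2·1153 + 7·1153 + 6·566 = 20021; the counterweight supplies 3529, so x = 3529/7 ≈ 504.14.
y: target moment 30×1995 = 59850; current 8·2757 + 2·666 + 7·2179 + 6·509 = 41695; the counterweight supplies 18155, so y = 18155/7 ≈ 2593.57.

(504, 2594)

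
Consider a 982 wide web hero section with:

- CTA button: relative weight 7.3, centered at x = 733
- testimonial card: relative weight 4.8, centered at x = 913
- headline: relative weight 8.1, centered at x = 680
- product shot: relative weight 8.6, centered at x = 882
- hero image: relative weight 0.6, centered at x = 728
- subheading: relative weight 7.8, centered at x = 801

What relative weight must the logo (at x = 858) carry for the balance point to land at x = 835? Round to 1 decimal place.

Fixed elements: Σw = 7.3 + 4.8 + 8.1 + 8.6 + 0.6 + 7.8 = 37.2, Σw·x = 7.3·733 + 4.8·913 + 8.1·680 + 8.6·882 + 0.6·728 + 7.8·801 = 29511.1.
Set Σw·x/Σw = 835: (29511.1 + 858w) = 835·(37.2 + w).
Rearranging, w·(858 − 835) = 835·37.2 − 29511.1 = 1550.9, so w ≈ 1550.9/23 = 67.43.

w ≈ 67.4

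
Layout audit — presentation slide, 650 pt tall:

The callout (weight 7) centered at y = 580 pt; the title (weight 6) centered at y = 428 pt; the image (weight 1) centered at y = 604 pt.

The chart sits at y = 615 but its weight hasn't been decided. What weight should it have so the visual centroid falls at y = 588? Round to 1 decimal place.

Existing Σw = 14 (7 + 6 + 1); existing moment 7·580 + 6·428 + 1·604 = 7232.
Balance at y = 588 requires (7232 + w·615) / (14 + w) = 588.
So w = (588·14 − 7232)/(615 − 588) = 1000/27 ≈ 37.04.

w ≈ 37.0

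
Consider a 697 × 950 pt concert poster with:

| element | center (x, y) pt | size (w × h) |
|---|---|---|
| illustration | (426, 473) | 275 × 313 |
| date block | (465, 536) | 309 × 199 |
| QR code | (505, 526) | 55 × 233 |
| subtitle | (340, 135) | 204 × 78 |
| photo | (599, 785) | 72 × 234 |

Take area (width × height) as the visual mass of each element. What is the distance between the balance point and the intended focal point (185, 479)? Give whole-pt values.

≈ 267 pt

Areas: illustration 275·313 = 86075, date block 309·199 = 61491, QR code 55·233 = 12815, subtitle 204·78 = 15912, photo 72·234 = 16848. Total weight = 193141.
x-moment: 86075·426 + 61491·465 + 12815·505 + 15912·340 + 16848·599 = 87234872; centroid 87234872/193141 ≈ 451.66.
y-moment: 86075·473 + 61491·536 + 12815·526 + 15912·135 + 16848·785 = 95787141; centroid 95787141/193141 ≈ 495.94.
From (185, 479): dx = 266.66, dy = 16.94, so the distance is √(dx²+dy²) ≈ 267.20.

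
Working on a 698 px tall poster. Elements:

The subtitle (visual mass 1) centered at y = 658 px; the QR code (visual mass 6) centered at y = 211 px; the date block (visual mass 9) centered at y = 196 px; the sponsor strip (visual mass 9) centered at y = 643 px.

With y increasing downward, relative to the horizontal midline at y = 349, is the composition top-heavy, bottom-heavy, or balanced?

Σw = 1 + 6 + 9 + 9 = 25.
y-moment: 1·658 + 6·211 + 9·196 + 9·643 = 9475; centroid 9475/25 ≈ 379.00.
379.0 lies below (larger y than) the midline 349, so the layout is bottom-heavy.

bottom-heavy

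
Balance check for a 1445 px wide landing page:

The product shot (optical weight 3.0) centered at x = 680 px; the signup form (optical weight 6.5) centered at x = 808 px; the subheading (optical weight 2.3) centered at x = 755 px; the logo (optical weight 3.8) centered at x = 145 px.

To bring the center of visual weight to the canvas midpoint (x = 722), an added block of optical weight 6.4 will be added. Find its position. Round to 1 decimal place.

x ≈ 985.1

With the added block, Σw becomes 3.0 + 6.5 + 2.3 + 3.8 + 6.4 = 22.0.
Along x: (9579.5 + 6.4·x) / 22.0 = 722 (existing moment 3.0·680 + 6.5·808 + 2.3·755 + 3.8·145 = 9579.5) ⇒ x = (15884.0 − 9579.5) / 6.4 ≈ 985.08.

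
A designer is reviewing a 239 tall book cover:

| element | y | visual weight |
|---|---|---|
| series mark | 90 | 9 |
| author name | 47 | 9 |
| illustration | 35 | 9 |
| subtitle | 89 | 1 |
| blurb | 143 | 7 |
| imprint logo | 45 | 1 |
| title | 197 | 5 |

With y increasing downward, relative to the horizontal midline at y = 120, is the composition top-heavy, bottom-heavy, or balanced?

top-heavy

Weights sum to 9 + 9 + 9 + 1 + 7 + 1 + 5 = 41.
y: moment 3668 / weight 41 ≈ 89.46
89.5 vs midline 120 → top-heavy.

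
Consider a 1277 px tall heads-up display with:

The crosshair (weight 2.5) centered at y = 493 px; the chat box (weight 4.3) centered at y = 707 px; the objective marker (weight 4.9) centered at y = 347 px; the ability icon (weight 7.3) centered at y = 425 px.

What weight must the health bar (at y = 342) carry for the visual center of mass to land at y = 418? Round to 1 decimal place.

w ≈ 14.9

Known weights sum to 2.5 + 4.3 + 4.9 + 7.3 = 19.0; their moment is 2.5·493 + 4.3·707 + 4.9·347 + 7.3·425 = 9075.4.
For the centroid to hit 418: (9075.4 + w·342) / (19.0 + w) = 418.
Rearranging, w·(342 − 418) = 418·19.0 − 9075.4 = -1133.4, so w ≈ -1133.4/-76 = 14.91.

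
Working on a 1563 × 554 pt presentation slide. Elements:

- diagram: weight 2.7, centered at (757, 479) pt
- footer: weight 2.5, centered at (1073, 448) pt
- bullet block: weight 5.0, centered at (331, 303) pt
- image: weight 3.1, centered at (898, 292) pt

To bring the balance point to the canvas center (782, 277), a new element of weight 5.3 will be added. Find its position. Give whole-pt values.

(1015, 60)

After adding the new element, total weight = 2.7 + 2.5 + 5.0 + 3.1 + 5.3 = 18.6.
x: target moment 18.6×782 = 14545.2; current 2.7·757 + 2.5·1073 + 5.0·331 + 3.1·898 = 9165.2; the new element supplies 5380.0, so x = 5380.0/5.3 ≈ 1015.09.
y: target moment 18.6×277 = 5152.2; current 2.7·479 + 2.5·448 + 5.0·303 + 3.1·292 = 4833.5; the new element supplies 318.7, so y = 318.7/5.3 ≈ 60.13.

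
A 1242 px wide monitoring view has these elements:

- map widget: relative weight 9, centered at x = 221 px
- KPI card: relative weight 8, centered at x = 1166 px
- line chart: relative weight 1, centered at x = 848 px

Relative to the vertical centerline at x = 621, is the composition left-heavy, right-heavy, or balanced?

Weights sum to 9 + 8 + 1 = 18.
Σw·x = 9·221 + 8·1166 + 1·848 = 12165, so x̄ = 12165/18 ≈ 675.83.
675.8 lies right of the midline 621, so the layout is right-heavy.

right-heavy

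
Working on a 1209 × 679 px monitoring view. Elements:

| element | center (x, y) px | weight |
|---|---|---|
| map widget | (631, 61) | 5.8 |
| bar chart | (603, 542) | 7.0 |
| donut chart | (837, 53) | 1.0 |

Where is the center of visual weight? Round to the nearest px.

Weights sum to 5.8 + 7.0 + 1.0 = 13.8.
x: (5.8·631 + 7.0·603 + 1.0·837) / 13.8 = 8717.8 / 13.8 ≈ 631.72
y: (5.8·61 + 7.0·542 + 1.0·53) / 13.8 = 4200.8 / 13.8 ≈ 304.41

(632, 304)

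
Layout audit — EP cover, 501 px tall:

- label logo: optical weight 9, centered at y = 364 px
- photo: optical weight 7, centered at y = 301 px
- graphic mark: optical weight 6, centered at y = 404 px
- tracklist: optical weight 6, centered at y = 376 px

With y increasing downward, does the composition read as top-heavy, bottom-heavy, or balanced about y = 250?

Total weight = 9 + 7 + 6 + 6 = 28.
Σw·y = 9·364 + 7·301 + 6·404 + 6·376 = 10063, so ȳ = 10063/28 ≈ 359.39.
Since 359.4 is below (larger y than) 250, the composition reads bottom-heavy.

bottom-heavy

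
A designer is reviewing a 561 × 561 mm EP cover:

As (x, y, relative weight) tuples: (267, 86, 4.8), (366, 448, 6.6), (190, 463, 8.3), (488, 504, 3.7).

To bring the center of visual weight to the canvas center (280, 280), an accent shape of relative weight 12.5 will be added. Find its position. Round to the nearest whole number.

New total weight: (4.8 + 6.6 + 8.3 + 3.7) + 12.5 = 35.9.
Along x: (7079.8 + 12.5·x) / 35.9 = 280 (existing moment 4.8·267 + 6.6·366 + 8.3·190 + 3.7·488 = 7079.8) ⇒ x = (10052.0 − 7079.8) / 12.5 ≈ 237.78.
Along y: (9077.3 + 12.5·y) / 35.9 = 280 (existing moment 4.8·86 + 6.6·448 + 8.3·463 + 3.7·504 = 9077.3) ⇒ y = (10052.0 − 9077.3) / 12.5 ≈ 77.98.

(238, 78)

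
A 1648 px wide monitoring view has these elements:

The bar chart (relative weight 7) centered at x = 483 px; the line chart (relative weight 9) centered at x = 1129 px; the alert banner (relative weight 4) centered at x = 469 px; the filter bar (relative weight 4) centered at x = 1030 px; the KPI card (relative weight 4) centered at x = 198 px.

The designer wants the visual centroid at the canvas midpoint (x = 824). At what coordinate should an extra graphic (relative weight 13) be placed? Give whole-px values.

New total weight: (7 + 9 + 4 + 4 + 4) + 13 = 41.
x: target moment 41×824 = 33784; current 7·483 + 9·1129 + 4·469 + 4·1030 + 4·198 = 20330; the extra graphic supplies 13454, so x = 13454/13 ≈ 1034.92.

x ≈ 1035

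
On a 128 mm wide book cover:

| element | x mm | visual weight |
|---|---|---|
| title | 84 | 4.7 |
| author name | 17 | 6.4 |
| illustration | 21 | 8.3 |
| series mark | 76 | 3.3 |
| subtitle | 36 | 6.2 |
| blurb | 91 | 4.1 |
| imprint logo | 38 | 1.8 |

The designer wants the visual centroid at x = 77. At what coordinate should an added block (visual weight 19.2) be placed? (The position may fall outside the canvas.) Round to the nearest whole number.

x ≈ 134

New total weight: (4.7 + 6.4 + 8.3 + 3.3 + 6.2 + 4.1 + 1.8) + 19.2 = 54.0.
x: target moment 54.0×77 = 4158.0; current 4.7·84 + 6.4·17 + 8.3·21 + 3.3·76 + 6.2·36 + 4.1·91 + 1.8·38 = 1593.4; the added block supplies 2564.6, so x = 2564.6/19.2 ≈ 133.57.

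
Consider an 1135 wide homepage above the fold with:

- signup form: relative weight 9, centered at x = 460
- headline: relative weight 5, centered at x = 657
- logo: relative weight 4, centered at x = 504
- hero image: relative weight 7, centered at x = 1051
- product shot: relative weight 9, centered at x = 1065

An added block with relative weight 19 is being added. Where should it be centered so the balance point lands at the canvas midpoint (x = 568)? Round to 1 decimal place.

x ≈ 195.8

With the added block, Σw becomes 9 + 5 + 4 + 7 + 9 + 19 = 53.
x: need Σw·x = 53·568 = 30104. Existing = 9·460 + 5·657 + 4·504 + 7·1051 + 9·1065 = 26383. Remainder 3721 / 19 ≈ 195.84.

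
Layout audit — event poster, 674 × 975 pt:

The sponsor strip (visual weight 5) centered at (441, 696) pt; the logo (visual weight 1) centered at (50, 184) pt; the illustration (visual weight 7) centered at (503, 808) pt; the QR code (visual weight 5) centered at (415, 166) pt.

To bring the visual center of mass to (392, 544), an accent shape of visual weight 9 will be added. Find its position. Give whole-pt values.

With the accent shape, Σw becomes 5 + 1 + 7 + 5 + 9 = 27.
x: target moment 27×392 = 10584; current 5·441 + 1·50 + 7·503 + 5·415 = 7851; the accent shape supplies 2733, so x = 2733/9 ≈ 303.67.
y: target moment 27×544 = 14688; current 5·696 + 1·184 + 7·808 + 5·166 = 10150; the accent shape supplies 4538, so y = 4538/9 ≈ 504.22.

(304, 504)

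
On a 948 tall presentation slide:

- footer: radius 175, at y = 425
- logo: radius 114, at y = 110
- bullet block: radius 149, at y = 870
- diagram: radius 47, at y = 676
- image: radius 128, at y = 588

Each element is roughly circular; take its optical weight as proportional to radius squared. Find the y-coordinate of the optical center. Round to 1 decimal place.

r² weights: footer 175² = 30625, logo 114² = 12996, bullet block 149² = 22201, diagram 47² = 2209, image 128² = 16384. Total = 84415.
y: (30625·425 + 12996·110 + 22201·870 + 2209·676 + 16384·588) / 84415 = 44887131 / 84415 ≈ 531.74

y ≈ 531.7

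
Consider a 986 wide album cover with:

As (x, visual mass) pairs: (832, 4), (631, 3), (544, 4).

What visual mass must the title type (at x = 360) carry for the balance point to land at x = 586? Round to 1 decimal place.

Existing Σw = 11 (4 + 3 + 4); existing moment 4·832 + 3·631 + 4·544 = 7397.
Set Σw·x/Σw = 586: (7397 + 360w) = 586·(11 + w).
Rearranging, w·(360 − 586) = 586·11 − 7397 = -951, so w ≈ -951/-226 = 4.21.

w ≈ 4.2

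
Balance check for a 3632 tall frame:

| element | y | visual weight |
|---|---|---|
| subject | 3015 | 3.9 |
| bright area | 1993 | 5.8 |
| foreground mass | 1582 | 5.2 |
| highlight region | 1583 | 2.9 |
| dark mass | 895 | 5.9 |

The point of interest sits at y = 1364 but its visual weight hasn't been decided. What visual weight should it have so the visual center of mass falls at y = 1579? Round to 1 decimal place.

w ≈ 18.6

Known weights sum to 3.9 + 5.8 + 5.2 + 2.9 + 5.9 = 23.7; their moment is 3.9·3015 + 5.8·1993 + 5.2·1582 + 2.9·1583 + 5.9·895 = 41415.5.
For the centroid to hit 1579: (41415.5 + w·1364) / (23.7 + w) = 1579.
So w = (1579·23.7 − 41415.5)/(1364 − 1579) = -3993.2/-215 ≈ 18.57.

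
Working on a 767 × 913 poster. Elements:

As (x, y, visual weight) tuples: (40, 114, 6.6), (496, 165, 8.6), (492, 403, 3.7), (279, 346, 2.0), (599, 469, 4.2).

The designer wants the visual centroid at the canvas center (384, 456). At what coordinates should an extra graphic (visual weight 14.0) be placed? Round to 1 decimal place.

New total weight: (6.6 + 8.6 + 3.7 + 2.0 + 4.2) + 14.0 = 39.1.
x: need Σw·x = 39.1·384 = 15014.4. Existing = 6.6·40 + 8.6·496 + 3.7·492 + 2.0·279 + 4.2·599 = 9423.8. Remainder 5590.6 / 14.0 ≈ 399.33.
y: need Σw·y = 39.1·456 = 17829.6. Existing = 6.6·114 + 8.6·165 + 3.7·403 + 2.0·346 + 4.2·469 = 6324.3. Remainder 11505.3 / 14.0 ≈ 821.81.

(399.3, 821.8)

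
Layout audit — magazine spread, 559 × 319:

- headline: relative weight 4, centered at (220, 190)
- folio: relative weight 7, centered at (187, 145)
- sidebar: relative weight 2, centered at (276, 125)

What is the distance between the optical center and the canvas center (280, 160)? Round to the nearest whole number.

Total weight = 4 + 7 + 2 = 13.
x: (4·220 + 7·187 + 2·276) / 13 = 2741 / 13 ≈ 210.85
y: (4·190 + 7·145 + 2·125) / 13 = 2025 / 13 ≈ 155.77
Offset from (280, 160): Δx ≈ -69.15, Δy ≈ -4.23; distance = √(Δx² + Δy²) ≈ 69.28.

≈ 69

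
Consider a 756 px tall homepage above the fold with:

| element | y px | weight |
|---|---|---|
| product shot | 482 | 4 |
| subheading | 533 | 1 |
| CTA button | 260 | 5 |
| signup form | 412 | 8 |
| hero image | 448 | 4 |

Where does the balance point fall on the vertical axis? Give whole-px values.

y ≈ 402

Weights sum to 4 + 1 + 5 + 8 + 4 = 22.
y-moment: 4·482 + 1·533 + 5·260 + 8·412 + 4·448 = 8849; centroid 8849/22 ≈ 402.23.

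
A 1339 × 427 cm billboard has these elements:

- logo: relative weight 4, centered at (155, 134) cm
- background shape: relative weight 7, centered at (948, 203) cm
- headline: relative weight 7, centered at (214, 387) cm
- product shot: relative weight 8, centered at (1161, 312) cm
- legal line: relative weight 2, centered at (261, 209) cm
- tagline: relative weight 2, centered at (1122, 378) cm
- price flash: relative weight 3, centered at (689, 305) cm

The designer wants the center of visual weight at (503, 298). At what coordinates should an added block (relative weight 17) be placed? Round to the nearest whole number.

(134, 332)

New total weight: (4 + 7 + 7 + 8 + 2 + 2 + 3) + 17 = 50.
Along x: (22875 + 17·x) / 50 = 503 (existing moment 4·155 + 7·948 + 7·214 + 8·1161 + 2·261 + 2·1122 + 3·689 = 22875) ⇒ x = (25150 − 22875) / 17 ≈ 133.82.
Along y: (9251 + 17·y) / 50 = 298 (existing moment 4·134 + 7·203 + 7·387 + 8·312 + 2·209 + 2·378 + 3·305 = 9251) ⇒ y = (14900 − 9251) / 17 ≈ 332.29.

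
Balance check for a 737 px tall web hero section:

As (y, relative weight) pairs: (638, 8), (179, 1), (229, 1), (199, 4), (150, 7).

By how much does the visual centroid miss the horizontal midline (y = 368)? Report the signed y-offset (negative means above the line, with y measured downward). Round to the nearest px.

Weights sum to 8 + 1 + 1 + 4 + 7 = 21.
y-moment: 8·638 + 1·179 + 1·229 + 4·199 + 7·150 = 7358; centroid 7358/21 ≈ 350.38.
Offset from y = 368: 350.38 − 368 ≈ -17.62.

≈ -18 px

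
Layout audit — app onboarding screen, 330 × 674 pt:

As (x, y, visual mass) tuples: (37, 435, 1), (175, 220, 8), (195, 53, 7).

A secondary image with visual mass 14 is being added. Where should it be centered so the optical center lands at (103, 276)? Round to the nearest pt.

(21, 408)

With the secondary image, Σw becomes 1 + 8 + 7 + 14 = 30.
x: need Σw·x = 30·103 = 3090. Existing = 1·37 + 8·175 + 7·195 = 2802. Remainder 288 / 14 ≈ 20.57.
y: need Σw·y = 30·276 = 8280. Existing = 1·435 + 8·220 + 7·53 = 2566. Remainder 5714 / 14 ≈ 408.14.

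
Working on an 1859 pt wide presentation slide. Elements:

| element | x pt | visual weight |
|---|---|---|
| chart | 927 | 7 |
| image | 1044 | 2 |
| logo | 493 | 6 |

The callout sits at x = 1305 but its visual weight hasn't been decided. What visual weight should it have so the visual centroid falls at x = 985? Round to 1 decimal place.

Existing Σw = 15 (7 + 2 + 6); existing moment 7·927 + 2·1044 + 6·493 = 11535.
Set Σw·x/Σw = 985: (11535 + 1305w) = 985·(15 + w).
Solving: w = (985·15 − 11535) / (1305 − 985) = 3240 / 320 ≈ 10.12.

w ≈ 10.1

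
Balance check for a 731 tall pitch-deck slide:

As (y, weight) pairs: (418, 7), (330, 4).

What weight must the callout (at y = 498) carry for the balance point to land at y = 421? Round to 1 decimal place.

w ≈ 5.0

Known weights sum to 7 + 4 = 11; their moment is 7·418 + 4·330 = 4246.
For the centroid to hit 421: (4246 + w·498) / (11 + w) = 421.
Solving: w = (421·11 − 4246) / (498 − 421) = 385 / 77 ≈ 5.00.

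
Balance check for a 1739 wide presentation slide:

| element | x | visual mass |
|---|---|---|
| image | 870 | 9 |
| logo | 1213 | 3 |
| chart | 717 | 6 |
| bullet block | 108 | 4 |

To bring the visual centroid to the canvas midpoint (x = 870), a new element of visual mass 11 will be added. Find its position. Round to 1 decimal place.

New total weight: (9 + 3 + 6 + 4) + 11 = 33.
Along x: (16203 + 11·x) / 33 = 870 (existing moment 9·870 + 3·1213 + 6·717 + 4·108 = 16203) ⇒ x = (28710 − 16203) / 11 ≈ 1137.00.

x ≈ 1137.0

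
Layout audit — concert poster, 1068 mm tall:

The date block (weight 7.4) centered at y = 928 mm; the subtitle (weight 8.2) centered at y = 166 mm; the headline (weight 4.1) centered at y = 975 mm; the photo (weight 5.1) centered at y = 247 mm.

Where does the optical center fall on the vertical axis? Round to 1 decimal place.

y ≈ 543.8

Weights sum to 7.4 + 8.2 + 4.1 + 5.1 = 24.8.
y: (7.4·928 + 8.2·166 + 4.1·975 + 5.1·247) / 24.8 = 13485.6 / 24.8 ≈ 543.77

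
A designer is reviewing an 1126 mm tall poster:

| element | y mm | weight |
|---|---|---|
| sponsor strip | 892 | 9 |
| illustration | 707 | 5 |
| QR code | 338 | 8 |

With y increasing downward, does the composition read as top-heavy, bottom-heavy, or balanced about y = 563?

bottom-heavy

Weights sum to 9 + 5 + 8 = 22.
Σw·y = 9·892 + 5·707 + 8·338 = 14267, so ȳ = 14267/22 ≈ 648.50.
Since 648.5 is below (larger y than) 563, the composition reads bottom-heavy.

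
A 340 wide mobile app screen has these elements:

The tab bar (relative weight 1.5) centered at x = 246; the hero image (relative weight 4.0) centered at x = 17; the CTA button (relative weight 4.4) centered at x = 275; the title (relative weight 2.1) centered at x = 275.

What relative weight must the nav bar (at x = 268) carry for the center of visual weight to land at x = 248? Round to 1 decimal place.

Known weights sum to 1.5 + 4.0 + 4.4 + 2.1 = 12.0; their moment is 1.5·246 + 4.0·17 + 4.4·275 + 2.1·275 = 2224.5.
Balance at x = 248 requires (2224.5 + w·268) / (12.0 + w) = 248.
So w = (248·12.0 − 2224.5)/(268 − 248) = 751.5/20 ≈ 37.58.

w ≈ 37.6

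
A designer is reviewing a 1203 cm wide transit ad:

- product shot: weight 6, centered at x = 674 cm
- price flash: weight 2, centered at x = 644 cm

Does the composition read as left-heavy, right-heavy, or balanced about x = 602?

right-heavy

Weights sum to 6 + 2 = 8.
x: (6·674 + 2·644) / 8 = 5332 / 8 ≈ 666.50
666.5 vs midline 602 → right-heavy.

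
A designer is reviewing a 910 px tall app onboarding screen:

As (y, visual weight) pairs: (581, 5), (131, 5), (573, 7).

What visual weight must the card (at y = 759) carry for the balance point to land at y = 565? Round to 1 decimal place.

Existing Σw = 17 (5 + 5 + 7); existing moment 5·581 + 5·131 + 7·573 = 7571.
Balance at y = 565 requires (7571 + w·759) / (17 + w) = 565.
Rearranging, w·(759 − 565) = 565·17 − 7571 = 2034, so w ≈ 2034/194 = 10.48.

w ≈ 10.5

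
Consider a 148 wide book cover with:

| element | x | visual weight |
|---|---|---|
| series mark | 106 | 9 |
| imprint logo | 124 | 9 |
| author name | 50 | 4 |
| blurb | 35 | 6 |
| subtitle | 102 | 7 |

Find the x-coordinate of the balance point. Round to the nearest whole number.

x ≈ 91

Total weight = 9 + 9 + 4 + 6 + 7 = 35.
Σw·x = 9·106 + 9·124 + 4·50 + 6·35 + 7·102 = 3194, so x̄ = 3194/35 ≈ 91.26.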